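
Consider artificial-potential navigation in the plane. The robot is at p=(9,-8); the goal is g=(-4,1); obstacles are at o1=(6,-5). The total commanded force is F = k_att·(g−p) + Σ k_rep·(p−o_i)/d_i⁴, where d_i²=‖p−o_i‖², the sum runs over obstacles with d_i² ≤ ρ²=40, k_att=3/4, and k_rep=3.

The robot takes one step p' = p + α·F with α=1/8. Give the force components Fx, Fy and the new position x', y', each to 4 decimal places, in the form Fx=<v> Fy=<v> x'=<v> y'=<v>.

Fx=-9.7222 Fy=6.7222 x'=7.7847 y'=-7.1597

F_att = 3/4·(g−p) = 3/4·(-13,9) = (-9.7500,6.7500)
o1: d²=18 ≤ ρ²=40; F_rep = 3·(3,-3)/18² = (0.0278,-0.0278)
F = F_att + ΣF_rep = (-9.7222,6.7222)
p' = p + 1/8·F = (7.7847,-7.1597)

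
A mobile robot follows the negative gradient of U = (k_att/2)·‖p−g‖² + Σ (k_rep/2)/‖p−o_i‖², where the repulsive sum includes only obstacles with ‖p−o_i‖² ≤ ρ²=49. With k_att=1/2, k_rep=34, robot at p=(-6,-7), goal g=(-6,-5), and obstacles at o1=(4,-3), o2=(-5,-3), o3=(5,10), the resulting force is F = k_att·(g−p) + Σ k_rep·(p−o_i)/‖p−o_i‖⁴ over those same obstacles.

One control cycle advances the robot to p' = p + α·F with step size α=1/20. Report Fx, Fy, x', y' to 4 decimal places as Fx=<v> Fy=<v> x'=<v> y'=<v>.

F_att = 1/2·(g−p) = 1/2·(0,2) = (0.0000,1.0000)
o1: d²=116 > ρ²=49 → inactive
o2: d²=17 ≤ ρ²=49; F_rep = 34·(-1,-4)/17² = (-0.1176,-0.4706)
o3: d²=410 > ρ²=49 → inactive
F = F_att + ΣF_rep = (-0.1176,0.5294)
p' = p + 1/20·F = (-6.0059,-6.9735)

Fx=-0.1176 Fy=0.5294 x'=-6.0059 y'=-6.9735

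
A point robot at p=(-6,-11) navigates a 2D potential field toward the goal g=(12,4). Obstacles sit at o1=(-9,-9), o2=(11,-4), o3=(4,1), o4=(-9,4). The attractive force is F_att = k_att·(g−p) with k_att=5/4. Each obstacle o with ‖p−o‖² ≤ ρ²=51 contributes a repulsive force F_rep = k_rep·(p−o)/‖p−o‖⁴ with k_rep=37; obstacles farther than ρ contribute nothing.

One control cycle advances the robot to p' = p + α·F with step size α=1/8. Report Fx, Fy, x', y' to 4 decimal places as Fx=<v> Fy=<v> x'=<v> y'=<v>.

F_att = 5/4·(g−p) = 5/4·(18,15) = (22.5000,18.7500)
o1: d²=13 ≤ ρ²=51; F_rep = 37·(3,-2)/13² = (0.6568,-0.4379)
o2: d²=338 > ρ²=51 → inactive
o3: d²=244 > ρ²=51 → inactive
o4: d²=234 > ρ²=51 → inactive
F = F_att + ΣF_rep = (23.1568,18.3121)
p' = p + 1/8·F = (-3.1054,-8.7110)

Fx=23.1568 Fy=18.3121 x'=-3.1054 y'=-8.7110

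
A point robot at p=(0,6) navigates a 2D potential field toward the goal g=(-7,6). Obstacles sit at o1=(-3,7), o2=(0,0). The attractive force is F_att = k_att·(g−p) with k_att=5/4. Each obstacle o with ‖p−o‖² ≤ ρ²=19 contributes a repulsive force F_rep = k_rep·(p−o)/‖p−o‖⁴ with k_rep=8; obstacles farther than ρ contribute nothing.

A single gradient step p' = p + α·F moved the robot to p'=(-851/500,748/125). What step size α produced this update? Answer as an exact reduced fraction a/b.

F_att = 5/4·(g−p) = 5/4·(-7,0) = (-8.7500,0.0000)
o1: d²=10 ≤ ρ²=19; F_rep = 8·(3,-1)/10² = (0.2400,-0.0800)
o2: d²=36 > ρ²=19 → inactive
F = F_att + ΣF_rep = (-8.5100,-0.0800)
Δp = p'−p = (-1.7020,-0.0160); α = Δx/Fx = (-851/500) / (-851/100) = 1/5
check: Δy/Fy = (-2/125) / (-2/25) = 1/5 ✓

α = 1/5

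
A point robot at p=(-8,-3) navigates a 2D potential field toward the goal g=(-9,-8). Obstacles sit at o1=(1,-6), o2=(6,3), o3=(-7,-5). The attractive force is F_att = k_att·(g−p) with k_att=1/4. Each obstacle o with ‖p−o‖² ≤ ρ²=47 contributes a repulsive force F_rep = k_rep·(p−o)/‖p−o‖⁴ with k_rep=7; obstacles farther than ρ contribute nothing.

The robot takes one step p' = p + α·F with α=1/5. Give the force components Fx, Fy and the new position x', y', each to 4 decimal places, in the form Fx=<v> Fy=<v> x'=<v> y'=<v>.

Fx=-0.5300 Fy=-0.6900 x'=-8.1060 y'=-3.1380

F_att = 1/4·(g−p) = 1/4·(-1,-5) = (-0.2500,-1.2500)
o1: d²=90 > ρ²=47 → inactive
o2: d²=232 > ρ²=47 → inactive
o3: d²=5 ≤ ρ²=47; F_rep = 7·(-1,2)/5² = (-0.2800,0.5600)
F = F_att + ΣF_rep = (-0.5300,-0.6900)
p' = p + 1/5·F = (-8.1060,-3.1380)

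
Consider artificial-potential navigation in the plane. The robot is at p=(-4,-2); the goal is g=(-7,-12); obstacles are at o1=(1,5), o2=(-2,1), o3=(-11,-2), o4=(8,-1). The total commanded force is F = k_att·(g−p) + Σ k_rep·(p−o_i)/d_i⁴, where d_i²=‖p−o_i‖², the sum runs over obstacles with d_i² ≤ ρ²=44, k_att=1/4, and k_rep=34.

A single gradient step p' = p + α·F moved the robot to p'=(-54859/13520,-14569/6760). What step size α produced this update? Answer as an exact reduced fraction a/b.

α = 1/20

F_att = 1/4·(g−p) = 1/4·(-3,-10) = (-0.7500,-2.5000)
o1: d²=74 > ρ²=44 → inactive
o2: d²=13 ≤ ρ²=44; F_rep = 34·(-2,-3)/13² = (-0.4024,-0.6036)
o3: d²=49 > ρ²=44 → inactive
o4: d²=145 > ρ²=44 → inactive
F = F_att + ΣF_rep = (-1.1524,-3.1036)
Δp = p'−p = (-0.0576,-0.1552); α = Δx/Fx = (-779/13520) / (-779/676) = 1/20
check: Δy/Fy = (-1049/6760) / (-1049/338) = 1/20 ✓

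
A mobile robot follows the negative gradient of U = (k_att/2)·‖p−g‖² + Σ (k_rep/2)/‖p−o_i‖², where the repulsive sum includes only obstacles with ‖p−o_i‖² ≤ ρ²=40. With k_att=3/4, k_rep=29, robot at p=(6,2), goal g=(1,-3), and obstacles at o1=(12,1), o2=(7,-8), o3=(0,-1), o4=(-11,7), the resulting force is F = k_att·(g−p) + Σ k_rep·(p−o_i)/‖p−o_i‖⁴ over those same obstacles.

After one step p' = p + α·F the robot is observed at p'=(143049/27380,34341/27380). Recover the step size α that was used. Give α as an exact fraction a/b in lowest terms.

F_att = 3/4·(g−p) = 3/4·(-5,-5) = (-3.7500,-3.7500)
o1: d²=37 ≤ ρ²=40; F_rep = 29·(-6,1)/37² = (-0.1271,0.0212)
o2: d²=101 > ρ²=40 → inactive
o3: d²=45 > ρ²=40 → inactive
o4: d²=314 > ρ²=40 → inactive
F = F_att + ΣF_rep = (-3.8771,-3.7288)
Δp = p'−p = (-0.7754,-0.7458); α = Δx/Fx = (-21231/27380) / (-21231/5476) = 1/5
check: Δy/Fy = (-20419/27380) / (-20419/5476) = 1/5 ✓

α = 1/5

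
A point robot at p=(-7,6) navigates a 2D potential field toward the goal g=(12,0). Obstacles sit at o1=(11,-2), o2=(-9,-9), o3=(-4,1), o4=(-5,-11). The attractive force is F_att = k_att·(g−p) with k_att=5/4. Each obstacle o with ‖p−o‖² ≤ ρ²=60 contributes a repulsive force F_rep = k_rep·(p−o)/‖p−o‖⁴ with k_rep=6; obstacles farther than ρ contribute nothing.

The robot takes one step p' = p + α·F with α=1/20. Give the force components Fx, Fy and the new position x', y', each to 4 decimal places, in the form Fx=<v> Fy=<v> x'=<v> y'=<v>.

Fx=23.7344 Fy=-7.4740 x'=-5.8133 y'=5.6263

F_att = 5/4·(g−p) = 5/4·(19,-6) = (23.7500,-7.5000)
o1: d²=388 > ρ²=60 → inactive
o2: d²=229 > ρ²=60 → inactive
o3: d²=34 ≤ ρ²=60; F_rep = 6·(-3,5)/34² = (-0.0156,0.0260)
o4: d²=293 > ρ²=60 → inactive
F = F_att + ΣF_rep = (23.7344,-7.4740)
p' = p + 1/20·F = (-5.8133,5.6263)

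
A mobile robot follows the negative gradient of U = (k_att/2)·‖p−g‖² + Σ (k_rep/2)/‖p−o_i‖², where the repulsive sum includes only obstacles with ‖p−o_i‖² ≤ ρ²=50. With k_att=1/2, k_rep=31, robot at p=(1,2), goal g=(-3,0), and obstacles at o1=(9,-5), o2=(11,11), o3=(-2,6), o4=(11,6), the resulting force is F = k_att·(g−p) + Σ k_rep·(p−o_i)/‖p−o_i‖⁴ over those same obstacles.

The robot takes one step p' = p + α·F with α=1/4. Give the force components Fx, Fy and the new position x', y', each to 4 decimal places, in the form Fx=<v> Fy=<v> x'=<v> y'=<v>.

F_att = 1/2·(g−p) = 1/2·(-4,-2) = (-2.0000,-1.0000)
o1: d²=113 > ρ²=50 → inactive
o2: d²=181 > ρ²=50 → inactive
o3: d²=25 ≤ ρ²=50; F_rep = 31·(3,-4)/25² = (0.1488,-0.1984)
o4: d²=116 > ρ²=50 → inactive
F = F_att + ΣF_rep = (-1.8512,-1.1984)
p' = p + 1/4·F = (0.5372,1.7004)

Fx=-1.8512 Fy=-1.1984 x'=0.5372 y'=1.7004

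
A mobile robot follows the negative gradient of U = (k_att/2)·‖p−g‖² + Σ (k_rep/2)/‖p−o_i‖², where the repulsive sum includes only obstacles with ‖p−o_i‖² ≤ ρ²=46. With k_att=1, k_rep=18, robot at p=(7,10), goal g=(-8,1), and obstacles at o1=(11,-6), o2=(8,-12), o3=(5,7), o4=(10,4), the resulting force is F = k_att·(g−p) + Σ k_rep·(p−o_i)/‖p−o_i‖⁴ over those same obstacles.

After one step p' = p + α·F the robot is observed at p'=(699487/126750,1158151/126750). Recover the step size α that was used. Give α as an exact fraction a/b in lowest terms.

α = 1/10

F_att = 1·(g−p) = 1·(-15,-9) = (-15.0000,-9.0000)
o1: d²=272 > ρ²=46 → inactive
o2: d²=485 > ρ²=46 → inactive
o3: d²=13 ≤ ρ²=46; F_rep = 18·(2,3)/13² = (0.2130,0.3195)
o4: d²=45 ≤ ρ²=46; F_rep = 18·(-3,6)/45² = (-0.0267,0.0533)
F = F_att + ΣF_rep = (-14.8136,-8.6271)
Δp = p'−p = (-1.4814,-0.8627); α = Δx/Fx = (-187763/126750) / (-187763/12675) = 1/10
check: Δy/Fy = (-109349/126750) / (-109349/12675) = 1/10 ✓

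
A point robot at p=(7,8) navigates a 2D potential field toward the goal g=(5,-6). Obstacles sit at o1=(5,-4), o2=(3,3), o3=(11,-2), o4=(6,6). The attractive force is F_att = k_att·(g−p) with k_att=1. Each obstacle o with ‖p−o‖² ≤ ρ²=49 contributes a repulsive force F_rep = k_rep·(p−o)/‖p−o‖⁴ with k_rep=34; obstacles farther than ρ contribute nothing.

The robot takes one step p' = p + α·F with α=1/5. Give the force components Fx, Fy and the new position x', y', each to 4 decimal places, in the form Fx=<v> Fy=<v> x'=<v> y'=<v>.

F_att = 1·(g−p) = 1·(-2,-14) = (-2.0000,-14.0000)
o1: d²=148 > ρ²=49 → inactive
o2: d²=41 ≤ ρ²=49; F_rep = 34·(4,5)/41² = (0.0809,0.1011)
o3: d²=116 > ρ²=49 → inactive
o4: d²=5 ≤ ρ²=49; F_rep = 34·(1,2)/5² = (1.3600,2.7200)
F = F_att + ΣF_rep = (-0.5591,-11.1789)
p' = p + 1/5·F = (6.8882,5.7642)

Fx=-0.5591 Fy=-11.1789 x'=6.8882 y'=5.7642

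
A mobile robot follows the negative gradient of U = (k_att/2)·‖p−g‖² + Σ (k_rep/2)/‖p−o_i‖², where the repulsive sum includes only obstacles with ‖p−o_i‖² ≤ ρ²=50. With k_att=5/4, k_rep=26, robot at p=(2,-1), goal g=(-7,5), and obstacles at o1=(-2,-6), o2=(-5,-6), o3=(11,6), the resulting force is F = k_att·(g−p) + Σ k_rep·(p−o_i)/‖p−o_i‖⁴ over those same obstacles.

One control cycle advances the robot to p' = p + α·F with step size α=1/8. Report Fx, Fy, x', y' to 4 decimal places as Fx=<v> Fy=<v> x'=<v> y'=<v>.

F_att = 5/4·(g−p) = 5/4·(-9,6) = (-11.2500,7.5000)
o1: d²=41 ≤ ρ²=50; F_rep = 26·(4,5)/41² = (0.0619,0.0773)
o2: d²=74 > ρ²=50 → inactive
o3: d²=130 > ρ²=50 → inactive
F = F_att + ΣF_rep = (-11.1881,7.5773)
p' = p + 1/8·F = (0.6015,-0.0528)

Fx=-11.1881 Fy=7.5773 x'=0.6015 y'=-0.0528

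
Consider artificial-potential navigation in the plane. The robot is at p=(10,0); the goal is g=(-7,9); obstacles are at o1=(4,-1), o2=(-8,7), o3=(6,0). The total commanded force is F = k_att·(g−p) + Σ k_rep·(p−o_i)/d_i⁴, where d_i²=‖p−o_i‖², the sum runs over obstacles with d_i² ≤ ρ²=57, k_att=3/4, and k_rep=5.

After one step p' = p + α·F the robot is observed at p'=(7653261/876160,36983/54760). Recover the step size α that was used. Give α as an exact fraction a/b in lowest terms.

α = 1/10

F_att = 3/4·(g−p) = 3/4·(-17,9) = (-12.7500,6.7500)
o1: d²=37 ≤ ρ²=57; F_rep = 5·(6,1)/37² = (0.0219,0.0037)
o2: d²=373 > ρ²=57 → inactive
o3: d²=16 ≤ ρ²=57; F_rep = 5·(4,0)/16² = (0.0781,0.0000)
F = F_att + ΣF_rep = (-12.6500,6.7537)
Δp = p'−p = (-1.2650,0.6754); α = Δx/Fx = (-1108339/876160) / (-1108339/87616) = 1/10
check: Δy/Fy = (36983/54760) / (36983/5476) = 1/10 ✓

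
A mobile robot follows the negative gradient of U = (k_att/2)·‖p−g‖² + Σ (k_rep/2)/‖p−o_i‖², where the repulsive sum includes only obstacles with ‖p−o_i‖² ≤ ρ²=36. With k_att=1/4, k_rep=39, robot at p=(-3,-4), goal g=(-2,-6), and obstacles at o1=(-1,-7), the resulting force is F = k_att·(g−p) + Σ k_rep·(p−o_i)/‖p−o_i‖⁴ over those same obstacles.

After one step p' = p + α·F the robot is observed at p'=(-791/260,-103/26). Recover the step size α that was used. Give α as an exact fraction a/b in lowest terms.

F_att = 1/4·(g−p) = 1/4·(1,-2) = (0.2500,-0.5000)
o1: d²=13 ≤ ρ²=36; F_rep = 39·(-2,3)/13² = (-0.4615,0.6923)
F = F_att + ΣF_rep = (-0.2115,0.1923)
Δp = p'−p = (-0.0423,0.0385); α = Δx/Fx = (-11/260) / (-11/52) = 1/5
check: Δy/Fy = (1/26) / (5/26) = 1/5 ✓

α = 1/5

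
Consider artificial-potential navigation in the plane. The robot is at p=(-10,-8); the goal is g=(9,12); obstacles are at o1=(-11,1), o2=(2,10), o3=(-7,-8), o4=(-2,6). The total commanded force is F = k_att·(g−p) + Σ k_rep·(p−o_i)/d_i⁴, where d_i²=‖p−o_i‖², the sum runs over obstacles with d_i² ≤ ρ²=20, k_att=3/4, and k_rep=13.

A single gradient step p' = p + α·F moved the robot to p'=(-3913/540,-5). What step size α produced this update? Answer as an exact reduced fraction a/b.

α = 1/5

F_att = 3/4·(g−p) = 3/4·(19,20) = (14.2500,15.0000)
o1: d²=82 > ρ²=20 → inactive
o2: d²=468 > ρ²=20 → inactive
o3: d²=9 ≤ ρ²=20; F_rep = 13·(-3,0)/9² = (-0.4815,0.0000)
o4: d²=260 > ρ²=20 → inactive
F = F_att + ΣF_rep = (13.7685,15.0000)
Δp = p'−p = (2.7537,3.0000); α = Δx/Fx = (1487/540) / (1487/108) = 1/5
check: Δy/Fy = (3) / (15) = 1/5 ✓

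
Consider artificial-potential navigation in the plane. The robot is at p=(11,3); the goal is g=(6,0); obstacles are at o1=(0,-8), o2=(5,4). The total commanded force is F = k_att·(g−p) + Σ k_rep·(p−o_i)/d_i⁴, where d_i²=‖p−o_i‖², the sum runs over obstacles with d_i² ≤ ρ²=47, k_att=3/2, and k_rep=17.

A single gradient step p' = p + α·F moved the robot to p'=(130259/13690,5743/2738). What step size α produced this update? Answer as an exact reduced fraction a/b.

F_att = 3/2·(g−p) = 3/2·(-5,-3) = (-7.5000,-4.5000)
o1: d²=242 > ρ²=47 → inactive
o2: d²=37 ≤ ρ²=47; F_rep = 17·(6,-1)/37² = (0.0745,-0.0124)
F = F_att + ΣF_rep = (-7.4255,-4.5124)
Δp = p'−p = (-1.4851,-0.9025); α = Δx/Fx = (-20331/13690) / (-20331/2738) = 1/5
check: Δy/Fy = (-2471/2738) / (-12355/2738) = 1/5 ✓

α = 1/5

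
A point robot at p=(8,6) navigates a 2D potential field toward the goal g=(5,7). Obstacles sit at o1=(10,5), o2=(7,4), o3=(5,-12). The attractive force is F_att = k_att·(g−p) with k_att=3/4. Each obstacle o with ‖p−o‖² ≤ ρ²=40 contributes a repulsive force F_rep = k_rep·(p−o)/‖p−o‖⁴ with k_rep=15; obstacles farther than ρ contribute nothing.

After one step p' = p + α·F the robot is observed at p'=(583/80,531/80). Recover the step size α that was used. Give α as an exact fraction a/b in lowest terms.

α = 1/4

F_att = 3/4·(g−p) = 3/4·(-3,1) = (-2.2500,0.7500)
o1: d²=5 ≤ ρ²=40; F_rep = 15·(-2,1)/5² = (-1.2000,0.6000)
o2: d²=5 ≤ ρ²=40; F_rep = 15·(1,2)/5² = (0.6000,1.2000)
o3: d²=333 > ρ²=40 → inactive
F = F_att + ΣF_rep = (-2.8500,2.5500)
Δp = p'−p = (-0.7125,0.6375); α = Δx/Fx = (-57/80) / (-57/20) = 1/4
check: Δy/Fy = (51/80) / (51/20) = 1/4 ✓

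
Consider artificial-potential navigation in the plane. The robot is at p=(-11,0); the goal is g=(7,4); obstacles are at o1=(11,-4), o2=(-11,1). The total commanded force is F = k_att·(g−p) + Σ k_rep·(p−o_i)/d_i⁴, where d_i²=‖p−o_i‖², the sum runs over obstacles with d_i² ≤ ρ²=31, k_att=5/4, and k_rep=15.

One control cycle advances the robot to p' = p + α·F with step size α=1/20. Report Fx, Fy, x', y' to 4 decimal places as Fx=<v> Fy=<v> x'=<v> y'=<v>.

Fx=22.5000 Fy=-10.0000 x'=-9.8750 y'=-0.5000

F_att = 5/4·(g−p) = 5/4·(18,4) = (22.5000,5.0000)
o1: d²=500 > ρ²=31 → inactive
o2: d²=1 ≤ ρ²=31; F_rep = 15·(0,-1)/1² = (0.0000,-15.0000)
F = F_att + ΣF_rep = (22.5000,-10.0000)
p' = p + 1/20·F = (-9.8750,-0.5000)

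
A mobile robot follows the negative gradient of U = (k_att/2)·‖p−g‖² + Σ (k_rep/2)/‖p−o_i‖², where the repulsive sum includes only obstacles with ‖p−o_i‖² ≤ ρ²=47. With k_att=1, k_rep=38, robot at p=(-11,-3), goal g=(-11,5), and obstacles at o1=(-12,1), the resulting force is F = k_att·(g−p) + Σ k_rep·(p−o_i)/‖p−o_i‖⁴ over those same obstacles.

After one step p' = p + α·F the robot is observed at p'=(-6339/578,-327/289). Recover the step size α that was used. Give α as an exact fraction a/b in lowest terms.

α = 1/4

F_att = 1·(g−p) = 1·(0,8) = (0.0000,8.0000)
o1: d²=17 ≤ ρ²=47; F_rep = 38·(1,-4)/17² = (0.1315,-0.5260)
F = F_att + ΣF_rep = (0.1315,7.4740)
Δp = p'−p = (0.0329,1.8685); α = Δx/Fx = (19/578) / (38/289) = 1/4
check: Δy/Fy = (540/289) / (2160/289) = 1/4 ✓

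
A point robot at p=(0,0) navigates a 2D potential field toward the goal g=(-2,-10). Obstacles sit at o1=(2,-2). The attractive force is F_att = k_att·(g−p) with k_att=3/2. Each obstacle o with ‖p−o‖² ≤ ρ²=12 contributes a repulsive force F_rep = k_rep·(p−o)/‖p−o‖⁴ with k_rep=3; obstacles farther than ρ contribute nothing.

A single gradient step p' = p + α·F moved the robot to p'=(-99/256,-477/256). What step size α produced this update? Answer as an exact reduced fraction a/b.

α = 1/8

F_att = 3/2·(g−p) = 3/2·(-2,-10) = (-3.0000,-15.0000)
o1: d²=8 ≤ ρ²=12; F_rep = 3·(-2,2)/8² = (-0.0938,0.0938)
F = F_att + ΣF_rep = (-3.0938,-14.9062)
Δp = p'−p = (-0.3867,-1.8633); α = Δx/Fx = (-99/256) / (-99/32) = 1/8
check: Δy/Fy = (-477/256) / (-477/32) = 1/8 ✓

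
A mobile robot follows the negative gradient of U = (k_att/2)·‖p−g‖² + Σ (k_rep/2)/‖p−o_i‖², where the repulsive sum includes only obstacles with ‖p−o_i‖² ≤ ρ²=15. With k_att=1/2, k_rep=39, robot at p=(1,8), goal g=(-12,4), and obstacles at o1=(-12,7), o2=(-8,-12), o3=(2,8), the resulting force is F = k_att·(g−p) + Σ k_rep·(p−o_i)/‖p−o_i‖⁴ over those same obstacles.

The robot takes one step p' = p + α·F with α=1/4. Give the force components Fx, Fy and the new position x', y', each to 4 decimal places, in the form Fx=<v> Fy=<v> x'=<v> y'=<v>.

F_att = 1/2·(g−p) = 1/2·(-13,-4) = (-6.5000,-2.0000)
o1: d²=170 > ρ²=15 → inactive
o2: d²=481 > ρ²=15 → inactive
o3: d²=1 ≤ ρ²=15; F_rep = 39·(-1,0)/1² = (-39.0000,0.0000)
F = F_att + ΣF_rep = (-45.5000,-2.0000)
p' = p + 1/4·F = (-10.3750,7.5000)

Fx=-45.5000 Fy=-2.0000 x'=-10.3750 y'=7.5000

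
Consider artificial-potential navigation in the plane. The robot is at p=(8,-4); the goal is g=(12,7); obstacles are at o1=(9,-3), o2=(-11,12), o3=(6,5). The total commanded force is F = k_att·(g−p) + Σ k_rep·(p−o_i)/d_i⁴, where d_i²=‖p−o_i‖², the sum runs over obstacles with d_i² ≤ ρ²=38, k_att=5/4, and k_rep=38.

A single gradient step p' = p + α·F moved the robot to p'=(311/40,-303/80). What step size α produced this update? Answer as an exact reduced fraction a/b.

F_att = 5/4·(g−p) = 5/4·(4,11) = (5.0000,13.7500)
o1: d²=2 ≤ ρ²=38; F_rep = 38·(-1,-1)/2² = (-9.5000,-9.5000)
o2: d²=617 > ρ²=38 → inactive
o3: d²=85 > ρ²=38 → inactive
F = F_att + ΣF_rep = (-4.5000,4.2500)
Δp = p'−p = (-0.2250,0.2125); α = Δx/Fx = (-9/40) / (-9/2) = 1/20
check: Δy/Fy = (17/80) / (17/4) = 1/20 ✓

α = 1/20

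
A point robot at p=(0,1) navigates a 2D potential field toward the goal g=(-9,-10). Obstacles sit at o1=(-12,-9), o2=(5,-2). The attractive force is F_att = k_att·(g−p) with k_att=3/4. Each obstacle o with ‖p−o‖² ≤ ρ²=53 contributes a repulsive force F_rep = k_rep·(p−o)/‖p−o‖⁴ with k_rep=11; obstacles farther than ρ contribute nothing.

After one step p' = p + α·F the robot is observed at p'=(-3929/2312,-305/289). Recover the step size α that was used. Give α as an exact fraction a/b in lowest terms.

F_att = 3/4·(g−p) = 3/4·(-9,-11) = (-6.7500,-8.2500)
o1: d²=244 > ρ²=53 → inactive
o2: d²=34 ≤ ρ²=53; F_rep = 11·(-5,3)/34² = (-0.0476,0.0285)
F = F_att + ΣF_rep = (-6.7976,-8.2215)
Δp = p'−p = (-1.6994,-2.0554); α = Δx/Fx = (-3929/2312) / (-3929/578) = 1/4
check: Δy/Fy = (-594/289) / (-2376/289) = 1/4 ✓

α = 1/4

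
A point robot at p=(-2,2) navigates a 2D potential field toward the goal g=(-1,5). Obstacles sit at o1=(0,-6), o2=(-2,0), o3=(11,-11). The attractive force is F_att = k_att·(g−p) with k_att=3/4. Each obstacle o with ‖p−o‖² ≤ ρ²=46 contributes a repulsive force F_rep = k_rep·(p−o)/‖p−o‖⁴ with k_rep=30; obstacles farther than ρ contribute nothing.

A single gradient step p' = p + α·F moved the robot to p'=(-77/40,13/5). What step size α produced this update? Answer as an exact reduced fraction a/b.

F_att = 3/4·(g−p) = 3/4·(1,3) = (0.7500,2.2500)
o1: d²=68 > ρ²=46 → inactive
o2: d²=4 ≤ ρ²=46; F_rep = 30·(0,2)/4² = (0.0000,3.7500)
o3: d²=338 > ρ²=46 → inactive
F = F_att + ΣF_rep = (0.7500,6.0000)
Δp = p'−p = (0.0750,0.6000); α = Δx/Fx = (3/40) / (3/4) = 1/10
check: Δy/Fy = (3/5) / (6) = 1/10 ✓

α = 1/10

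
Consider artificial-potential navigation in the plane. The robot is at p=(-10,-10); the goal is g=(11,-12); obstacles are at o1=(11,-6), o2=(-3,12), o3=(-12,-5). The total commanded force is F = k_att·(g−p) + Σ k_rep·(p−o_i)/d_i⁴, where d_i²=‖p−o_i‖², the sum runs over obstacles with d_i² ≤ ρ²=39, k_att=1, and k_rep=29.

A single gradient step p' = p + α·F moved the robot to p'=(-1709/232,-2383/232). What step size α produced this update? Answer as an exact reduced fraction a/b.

α = 1/8

F_att = 1·(g−p) = 1·(21,-2) = (21.0000,-2.0000)
o1: d²=457 > ρ²=39 → inactive
o2: d²=533 > ρ²=39 → inactive
o3: d²=29 ≤ ρ²=39; F_rep = 29·(2,-5)/29² = (0.0690,-0.1724)
F = F_att + ΣF_rep = (21.0690,-2.1724)
Δp = p'−p = (2.6336,-0.2716); α = Δx/Fx = (611/232) / (611/29) = 1/8
check: Δy/Fy = (-63/232) / (-63/29) = 1/8 ✓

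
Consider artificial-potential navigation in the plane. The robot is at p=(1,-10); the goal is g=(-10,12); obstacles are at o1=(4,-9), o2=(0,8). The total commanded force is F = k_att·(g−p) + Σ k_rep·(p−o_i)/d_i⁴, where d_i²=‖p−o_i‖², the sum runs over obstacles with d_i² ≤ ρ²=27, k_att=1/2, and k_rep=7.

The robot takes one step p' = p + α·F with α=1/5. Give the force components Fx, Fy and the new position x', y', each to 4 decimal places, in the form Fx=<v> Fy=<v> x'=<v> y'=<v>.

Fx=-5.7100 Fy=10.9300 x'=-0.1420 y'=-7.8140

F_att = 1/2·(g−p) = 1/2·(-11,22) = (-5.5000,11.0000)
o1: d²=10 ≤ ρ²=27; F_rep = 7·(-3,-1)/10² = (-0.2100,-0.0700)
o2: d²=325 > ρ²=27 → inactive
F = F_att + ΣF_rep = (-5.7100,10.9300)
p' = p + 1/5·F = (-0.1420,-7.8140)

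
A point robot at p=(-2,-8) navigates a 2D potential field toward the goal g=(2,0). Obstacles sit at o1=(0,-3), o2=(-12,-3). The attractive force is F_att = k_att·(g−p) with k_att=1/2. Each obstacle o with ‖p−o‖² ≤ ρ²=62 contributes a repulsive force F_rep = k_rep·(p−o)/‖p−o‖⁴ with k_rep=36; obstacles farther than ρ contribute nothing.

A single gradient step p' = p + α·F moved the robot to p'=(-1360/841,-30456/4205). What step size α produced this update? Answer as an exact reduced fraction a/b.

α = 1/5

F_att = 1/2·(g−p) = 1/2·(4,8) = (2.0000,4.0000)
o1: d²=29 ≤ ρ²=62; F_rep = 36·(-2,-5)/29² = (-0.0856,-0.2140)
o2: d²=125 > ρ²=62 → inactive
F = F_att + ΣF_rep = (1.9144,3.7860)
Δp = p'−p = (0.3829,0.7572); α = Δx/Fx = (322/841) / (1610/841) = 1/5
check: Δy/Fy = (3184/4205) / (3184/841) = 1/5 ✓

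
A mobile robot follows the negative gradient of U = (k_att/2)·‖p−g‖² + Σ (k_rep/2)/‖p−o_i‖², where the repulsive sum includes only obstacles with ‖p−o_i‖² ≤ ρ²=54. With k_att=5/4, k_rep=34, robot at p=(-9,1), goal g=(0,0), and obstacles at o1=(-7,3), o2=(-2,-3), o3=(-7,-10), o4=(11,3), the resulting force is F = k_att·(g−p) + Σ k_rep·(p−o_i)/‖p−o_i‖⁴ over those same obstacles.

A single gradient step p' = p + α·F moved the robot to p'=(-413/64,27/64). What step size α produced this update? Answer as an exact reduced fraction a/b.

α = 1/4

F_att = 5/4·(g−p) = 5/4·(9,-1) = (11.2500,-1.2500)
o1: d²=8 ≤ ρ²=54; F_rep = 34·(-2,-2)/8² = (-1.0625,-1.0625)
o2: d²=65 > ρ²=54 → inactive
o3: d²=125 > ρ²=54 → inactive
o4: d²=404 > ρ²=54 → inactive
F = F_att + ΣF_rep = (10.1875,-2.3125)
Δp = p'−p = (2.5469,-0.5781); α = Δx/Fx = (163/64) / (163/16) = 1/4
check: Δy/Fy = (-37/64) / (-37/16) = 1/4 ✓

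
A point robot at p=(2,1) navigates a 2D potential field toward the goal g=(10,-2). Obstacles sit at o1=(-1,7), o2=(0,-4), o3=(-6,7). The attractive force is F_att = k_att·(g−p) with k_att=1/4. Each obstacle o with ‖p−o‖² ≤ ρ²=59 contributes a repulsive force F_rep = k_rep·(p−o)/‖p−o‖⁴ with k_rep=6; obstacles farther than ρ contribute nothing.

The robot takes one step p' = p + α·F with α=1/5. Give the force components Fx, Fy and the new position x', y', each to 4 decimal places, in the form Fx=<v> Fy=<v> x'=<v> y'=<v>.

Fx=2.0232 Fy=-0.7321 x'=2.4046 y'=0.8536

F_att = 1/4·(g−p) = 1/4·(8,-3) = (2.0000,-0.7500)
o1: d²=45 ≤ ρ²=59; F_rep = 6·(3,-6)/45² = (0.0089,-0.0178)
o2: d²=29 ≤ ρ²=59; F_rep = 6·(2,5)/29² = (0.0143,0.0357)
o3: d²=100 > ρ²=59 → inactive
F = F_att + ΣF_rep = (2.0232,-0.7321)
p' = p + 1/5·F = (2.4046,0.8536)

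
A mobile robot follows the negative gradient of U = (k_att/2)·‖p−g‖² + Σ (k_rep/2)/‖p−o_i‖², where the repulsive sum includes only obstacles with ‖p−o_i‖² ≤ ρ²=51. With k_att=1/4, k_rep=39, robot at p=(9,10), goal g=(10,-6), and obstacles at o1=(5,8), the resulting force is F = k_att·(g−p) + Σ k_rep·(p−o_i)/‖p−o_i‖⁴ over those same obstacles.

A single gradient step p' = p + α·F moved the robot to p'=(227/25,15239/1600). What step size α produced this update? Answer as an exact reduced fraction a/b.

F_att = 1/4·(g−p) = 1/4·(1,-16) = (0.2500,-4.0000)
o1: d²=20 ≤ ρ²=51; F_rep = 39·(4,2)/20² = (0.3900,0.1950)
F = F_att + ΣF_rep = (0.6400,-3.8050)
Δp = p'−p = (0.0800,-0.4756); α = Δx/Fx = (2/25) / (16/25) = 1/8
check: Δy/Fy = (-761/1600) / (-761/200) = 1/8 ✓

α = 1/8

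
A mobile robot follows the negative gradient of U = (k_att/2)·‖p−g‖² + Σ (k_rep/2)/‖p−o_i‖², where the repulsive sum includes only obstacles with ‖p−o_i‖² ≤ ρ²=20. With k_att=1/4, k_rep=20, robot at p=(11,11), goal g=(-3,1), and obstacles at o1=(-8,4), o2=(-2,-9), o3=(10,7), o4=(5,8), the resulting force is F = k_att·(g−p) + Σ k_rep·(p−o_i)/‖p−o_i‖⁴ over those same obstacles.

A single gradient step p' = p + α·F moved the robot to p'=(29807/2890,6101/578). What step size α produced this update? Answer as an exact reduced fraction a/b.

F_att = 1/4·(g−p) = 1/4·(-14,-10) = (-3.5000,-2.5000)
o1: d²=410 > ρ²=20 → inactive
o2: d²=569 > ρ²=20 → inactive
o3: d²=17 ≤ ρ²=20; F_rep = 20·(1,4)/17² = (0.0692,0.2768)
o4: d²=45 > ρ²=20 → inactive
F = F_att + ΣF_rep = (-3.4308,-2.2232)
Δp = p'−p = (-0.6862,-0.4446); α = Δx/Fx = (-1983/2890) / (-1983/578) = 1/5
check: Δy/Fy = (-257/578) / (-1285/578) = 1/5 ✓

α = 1/5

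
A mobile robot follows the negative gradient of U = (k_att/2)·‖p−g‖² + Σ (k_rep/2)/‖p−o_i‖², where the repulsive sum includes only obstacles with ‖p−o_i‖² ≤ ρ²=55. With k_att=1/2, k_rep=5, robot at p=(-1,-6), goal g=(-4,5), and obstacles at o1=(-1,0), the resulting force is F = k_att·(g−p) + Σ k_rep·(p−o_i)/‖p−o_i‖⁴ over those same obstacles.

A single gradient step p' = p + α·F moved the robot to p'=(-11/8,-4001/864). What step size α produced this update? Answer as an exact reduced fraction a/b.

F_att = 1/2·(g−p) = 1/2·(-3,11) = (-1.5000,5.5000)
o1: d²=36 ≤ ρ²=55; F_rep = 5·(0,-6)/36² = (0.0000,-0.0231)
F = F_att + ΣF_rep = (-1.5000,5.4769)
Δp = p'−p = (-0.3750,1.3692); α = Δx/Fx = (-3/8) / (-3/2) = 1/4
check: Δy/Fy = (1183/864) / (1183/216) = 1/4 ✓

α = 1/4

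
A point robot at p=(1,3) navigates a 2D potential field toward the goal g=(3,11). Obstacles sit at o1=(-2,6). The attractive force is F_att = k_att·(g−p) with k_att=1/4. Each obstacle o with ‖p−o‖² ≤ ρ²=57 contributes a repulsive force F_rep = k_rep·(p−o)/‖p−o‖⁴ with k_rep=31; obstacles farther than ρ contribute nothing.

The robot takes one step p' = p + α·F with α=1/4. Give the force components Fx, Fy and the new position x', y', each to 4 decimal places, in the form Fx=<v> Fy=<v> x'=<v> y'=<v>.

Fx=0.7870 Fy=1.7130 x'=1.1968 y'=3.4282

F_att = 1/4·(g−p) = 1/4·(2,8) = (0.5000,2.0000)
o1: d²=18 ≤ ρ²=57; F_rep = 31·(3,-3)/18² = (0.2870,-0.2870)
F = F_att + ΣF_rep = (0.7870,1.7130)
p' = p + 1/4·F = (1.1968,3.4282)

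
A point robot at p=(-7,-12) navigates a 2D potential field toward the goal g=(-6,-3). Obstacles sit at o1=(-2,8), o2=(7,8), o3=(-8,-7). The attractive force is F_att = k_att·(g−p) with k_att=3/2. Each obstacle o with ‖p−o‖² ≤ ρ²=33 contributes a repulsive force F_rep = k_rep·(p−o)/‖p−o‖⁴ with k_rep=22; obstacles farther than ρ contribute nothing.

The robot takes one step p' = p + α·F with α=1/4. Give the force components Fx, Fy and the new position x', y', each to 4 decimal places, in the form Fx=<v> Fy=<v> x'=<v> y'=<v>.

F_att = 3/2·(g−p) = 3/2·(1,9) = (1.5000,13.5000)
o1: d²=425 > ρ²=33 → inactive
o2: d²=596 > ρ²=33 → inactive
o3: d²=26 ≤ ρ²=33; F_rep = 22·(1,-5)/26² = (0.0325,-0.1627)
F = F_att + ΣF_rep = (1.5325,13.3373)
p' = p + 1/4·F = (-6.6169,-8.6657)

Fx=1.5325 Fy=13.3373 x'=-6.6169 y'=-8.6657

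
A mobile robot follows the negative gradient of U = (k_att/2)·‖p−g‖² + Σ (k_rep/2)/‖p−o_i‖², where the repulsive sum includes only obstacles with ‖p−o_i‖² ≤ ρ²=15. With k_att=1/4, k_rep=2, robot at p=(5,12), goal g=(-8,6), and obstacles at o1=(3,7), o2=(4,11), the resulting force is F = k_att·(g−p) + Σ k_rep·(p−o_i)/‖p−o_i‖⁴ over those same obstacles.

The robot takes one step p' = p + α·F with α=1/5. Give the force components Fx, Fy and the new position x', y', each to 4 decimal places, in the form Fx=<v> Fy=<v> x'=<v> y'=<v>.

F_att = 1/4·(g−p) = 1/4·(-13,-6) = (-3.2500,-1.5000)
o1: d²=29 > ρ²=15 → inactive
o2: d²=2 ≤ ρ²=15; F_rep = 2·(1,1)/2² = (0.5000,0.5000)
F = F_att + ΣF_rep = (-2.7500,-1.0000)
p' = p + 1/5·F = (4.4500,11.8000)

Fx=-2.7500 Fy=-1.0000 x'=4.4500 y'=11.8000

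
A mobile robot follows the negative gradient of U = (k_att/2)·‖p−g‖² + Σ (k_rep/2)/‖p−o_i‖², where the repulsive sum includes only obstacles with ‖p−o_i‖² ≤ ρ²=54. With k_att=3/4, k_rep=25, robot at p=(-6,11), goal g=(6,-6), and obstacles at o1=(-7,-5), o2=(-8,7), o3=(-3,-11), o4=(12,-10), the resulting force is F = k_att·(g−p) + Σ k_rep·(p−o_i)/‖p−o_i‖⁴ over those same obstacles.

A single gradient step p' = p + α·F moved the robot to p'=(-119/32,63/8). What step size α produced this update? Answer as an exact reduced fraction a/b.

F_att = 3/4·(g−p) = 3/4·(12,-17) = (9.0000,-12.7500)
o1: d²=257 > ρ²=54 → inactive
o2: d²=20 ≤ ρ²=54; F_rep = 25·(2,4)/20² = (0.1250,0.2500)
o3: d²=493 > ρ²=54 → inactive
o4: d²=765 > ρ²=54 → inactive
F = F_att + ΣF_rep = (9.1250,-12.5000)
Δp = p'−p = (2.2812,-3.1250); α = Δx/Fx = (73/32) / (73/8) = 1/4
check: Δy/Fy = (-25/8) / (-25/2) = 1/4 ✓

α = 1/4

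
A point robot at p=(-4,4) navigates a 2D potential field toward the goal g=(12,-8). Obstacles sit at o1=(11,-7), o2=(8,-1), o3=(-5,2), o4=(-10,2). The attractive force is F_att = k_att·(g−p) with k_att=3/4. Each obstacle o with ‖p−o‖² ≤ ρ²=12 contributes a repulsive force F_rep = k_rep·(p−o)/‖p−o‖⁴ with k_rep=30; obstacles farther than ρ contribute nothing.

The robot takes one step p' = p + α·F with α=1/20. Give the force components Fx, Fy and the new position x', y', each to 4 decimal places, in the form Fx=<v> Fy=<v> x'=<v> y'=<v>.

Fx=13.2000 Fy=-6.6000 x'=-3.3400 y'=3.6700

F_att = 3/4·(g−p) = 3/4·(16,-12) = (12.0000,-9.0000)
o1: d²=346 > ρ²=12 → inactive
o2: d²=169 > ρ²=12 → inactive
o3: d²=5 ≤ ρ²=12; F_rep = 30·(1,2)/5² = (1.2000,2.4000)
o4: d²=40 > ρ²=12 → inactive
F = F_att + ΣF_rep = (13.2000,-6.6000)
p' = p + 1/20·F = (-3.3400,3.6700)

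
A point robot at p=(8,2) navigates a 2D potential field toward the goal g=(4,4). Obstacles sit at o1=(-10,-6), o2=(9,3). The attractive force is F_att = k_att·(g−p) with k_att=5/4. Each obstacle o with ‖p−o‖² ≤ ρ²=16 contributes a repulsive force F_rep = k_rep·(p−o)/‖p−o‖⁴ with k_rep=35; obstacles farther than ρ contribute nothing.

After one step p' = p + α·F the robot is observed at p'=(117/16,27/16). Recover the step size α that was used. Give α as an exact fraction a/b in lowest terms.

α = 1/20

F_att = 5/4·(g−p) = 5/4·(-4,2) = (-5.0000,2.5000)
o1: d²=388 > ρ²=16 → inactive
o2: d²=2 ≤ ρ²=16; F_rep = 35·(-1,-1)/2² = (-8.7500,-8.7500)
F = F_att + ΣF_rep = (-13.7500,-6.2500)
Δp = p'−p = (-0.6875,-0.3125); α = Δx/Fx = (-11/16) / (-55/4) = 1/20
check: Δy/Fy = (-5/16) / (-25/4) = 1/20 ✓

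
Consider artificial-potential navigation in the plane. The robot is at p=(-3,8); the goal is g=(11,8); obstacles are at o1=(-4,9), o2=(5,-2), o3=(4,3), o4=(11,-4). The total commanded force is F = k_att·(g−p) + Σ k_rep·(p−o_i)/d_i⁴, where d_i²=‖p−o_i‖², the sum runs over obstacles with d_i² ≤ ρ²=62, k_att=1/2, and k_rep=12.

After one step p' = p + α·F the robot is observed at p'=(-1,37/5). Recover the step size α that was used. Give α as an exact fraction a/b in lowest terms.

α = 1/5

F_att = 1/2·(g−p) = 1/2·(14,0) = (7.0000,0.0000)
o1: d²=2 ≤ ρ²=62; F_rep = 12·(1,-1)/2² = (3.0000,-3.0000)
o2: d²=164 > ρ²=62 → inactive
o3: d²=74 > ρ²=62 → inactive
o4: d²=340 > ρ²=62 → inactive
F = F_att + ΣF_rep = (10.0000,-3.0000)
Δp = p'−p = (2.0000,-0.6000); α = Δx/Fx = (2) / (10) = 1/5
check: Δy/Fy = (-3/5) / (-3) = 1/5 ✓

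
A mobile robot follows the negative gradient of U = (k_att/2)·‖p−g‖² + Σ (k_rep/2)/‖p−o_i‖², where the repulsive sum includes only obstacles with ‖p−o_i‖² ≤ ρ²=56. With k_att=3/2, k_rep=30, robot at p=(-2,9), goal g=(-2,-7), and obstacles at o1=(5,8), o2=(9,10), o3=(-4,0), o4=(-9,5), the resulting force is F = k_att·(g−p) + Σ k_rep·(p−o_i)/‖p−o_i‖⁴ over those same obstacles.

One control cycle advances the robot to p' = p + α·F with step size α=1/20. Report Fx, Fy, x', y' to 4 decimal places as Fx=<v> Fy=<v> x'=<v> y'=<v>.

F_att = 3/2·(g−p) = 3/2·(0,-16) = (0.0000,-24.0000)
o1: d²=50 ≤ ρ²=56; F_rep = 30·(-7,1)/50² = (-0.0840,0.0120)
o2: d²=122 > ρ²=56 → inactive
o3: d²=85 > ρ²=56 → inactive
o4: d²=65 > ρ²=56 → inactive
F = F_att + ΣF_rep = (-0.0840,-23.9880)
p' = p + 1/20·F = (-2.0042,7.8006)

Fx=-0.0840 Fy=-23.9880 x'=-2.0042 y'=7.8006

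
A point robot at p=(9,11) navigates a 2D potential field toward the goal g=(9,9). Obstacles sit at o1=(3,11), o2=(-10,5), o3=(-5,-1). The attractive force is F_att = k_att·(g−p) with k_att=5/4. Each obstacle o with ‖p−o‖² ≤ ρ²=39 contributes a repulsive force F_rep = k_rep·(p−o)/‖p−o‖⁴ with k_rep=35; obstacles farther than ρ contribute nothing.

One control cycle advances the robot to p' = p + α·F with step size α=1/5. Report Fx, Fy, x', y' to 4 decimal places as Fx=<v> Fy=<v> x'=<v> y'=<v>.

F_att = 5/4·(g−p) = 5/4·(0,-2) = (0.0000,-2.5000)
o1: d²=36 ≤ ρ²=39; F_rep = 35·(6,0)/36² = (0.1620,0.0000)
o2: d²=397 > ρ²=39 → inactive
o3: d²=340 > ρ²=39 → inactive
F = F_att + ΣF_rep = (0.1620,-2.5000)
p' = p + 1/5·F = (9.0324,10.5000)

Fx=0.1620 Fy=-2.5000 x'=9.0324 y'=10.5000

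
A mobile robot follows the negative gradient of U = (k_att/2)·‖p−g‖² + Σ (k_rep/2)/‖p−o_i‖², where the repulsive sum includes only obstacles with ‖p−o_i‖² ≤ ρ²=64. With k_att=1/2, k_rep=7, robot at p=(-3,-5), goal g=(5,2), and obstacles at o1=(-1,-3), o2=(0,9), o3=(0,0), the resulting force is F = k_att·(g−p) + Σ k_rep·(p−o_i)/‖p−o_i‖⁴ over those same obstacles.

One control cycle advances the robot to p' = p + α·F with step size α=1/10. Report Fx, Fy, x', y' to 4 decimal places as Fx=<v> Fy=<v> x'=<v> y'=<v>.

Fx=3.7631 Fy=3.2510 x'=-2.6237 y'=-4.6749

F_att = 1/2·(g−p) = 1/2·(8,7) = (4.0000,3.5000)
o1: d²=8 ≤ ρ²=64; F_rep = 7·(-2,-2)/8² = (-0.2188,-0.2188)
o2: d²=205 > ρ²=64 → inactive
o3: d²=34 ≤ ρ²=64; F_rep = 7·(-3,-5)/34² = (-0.0182,-0.0303)
F = F_att + ΣF_rep = (3.7631,3.2510)
p' = p + 1/10·F = (-2.6237,-4.6749)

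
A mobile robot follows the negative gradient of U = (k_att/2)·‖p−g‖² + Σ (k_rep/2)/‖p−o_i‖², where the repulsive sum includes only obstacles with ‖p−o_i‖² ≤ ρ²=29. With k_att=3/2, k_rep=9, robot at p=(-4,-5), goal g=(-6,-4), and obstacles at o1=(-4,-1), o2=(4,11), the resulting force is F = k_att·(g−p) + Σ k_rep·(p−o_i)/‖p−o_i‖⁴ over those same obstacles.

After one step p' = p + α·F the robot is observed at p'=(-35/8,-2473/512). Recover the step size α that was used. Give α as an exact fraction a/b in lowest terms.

F_att = 3/2·(g−p) = 3/2·(-2,1) = (-3.0000,1.5000)
o1: d²=16 ≤ ρ²=29; F_rep = 9·(0,-4)/16² = (0.0000,-0.1406)
o2: d²=320 > ρ²=29 → inactive
F = F_att + ΣF_rep = (-3.0000,1.3594)
Δp = p'−p = (-0.3750,0.1699); α = Δx/Fx = (-3/8) / (-3) = 1/8
check: Δy/Fy = (87/512) / (87/64) = 1/8 ✓

α = 1/8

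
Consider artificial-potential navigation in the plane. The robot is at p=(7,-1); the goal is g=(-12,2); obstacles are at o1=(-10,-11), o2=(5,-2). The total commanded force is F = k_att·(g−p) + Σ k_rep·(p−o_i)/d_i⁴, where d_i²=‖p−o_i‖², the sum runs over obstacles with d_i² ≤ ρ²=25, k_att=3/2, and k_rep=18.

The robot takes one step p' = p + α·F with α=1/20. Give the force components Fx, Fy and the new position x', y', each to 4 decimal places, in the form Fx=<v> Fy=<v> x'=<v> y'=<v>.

Fx=-27.0600 Fy=5.2200 x'=5.6470 y'=-0.7390

F_att = 3/2·(g−p) = 3/2·(-19,3) = (-28.5000,4.5000)
o1: d²=389 > ρ²=25 → inactive
o2: d²=5 ≤ ρ²=25; F_rep = 18·(2,1)/5² = (1.4400,0.7200)
F = F_att + ΣF_rep = (-27.0600,5.2200)
p' = p + 1/20·F = (5.6470,-0.7390)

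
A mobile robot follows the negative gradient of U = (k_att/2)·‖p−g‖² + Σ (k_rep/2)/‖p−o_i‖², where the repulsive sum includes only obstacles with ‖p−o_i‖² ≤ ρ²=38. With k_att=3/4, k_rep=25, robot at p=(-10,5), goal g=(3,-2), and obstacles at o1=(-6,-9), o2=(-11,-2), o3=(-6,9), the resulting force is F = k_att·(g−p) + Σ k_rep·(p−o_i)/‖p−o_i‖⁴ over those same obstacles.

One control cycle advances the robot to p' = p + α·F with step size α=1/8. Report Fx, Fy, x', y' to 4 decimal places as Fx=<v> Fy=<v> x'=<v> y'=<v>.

Fx=9.6523 Fy=-5.3477 x'=-8.7935 y'=4.3315

F_att = 3/4·(g−p) = 3/4·(13,-7) = (9.7500,-5.2500)
o1: d²=212 > ρ²=38 → inactive
o2: d²=50 > ρ²=38 → inactive
o3: d²=32 ≤ ρ²=38; F_rep = 25·(-4,-4)/32² = (-0.0977,-0.0977)
F = F_att + ΣF_rep = (9.6523,-5.3477)
p' = p + 1/8·F = (-8.7935,4.3315)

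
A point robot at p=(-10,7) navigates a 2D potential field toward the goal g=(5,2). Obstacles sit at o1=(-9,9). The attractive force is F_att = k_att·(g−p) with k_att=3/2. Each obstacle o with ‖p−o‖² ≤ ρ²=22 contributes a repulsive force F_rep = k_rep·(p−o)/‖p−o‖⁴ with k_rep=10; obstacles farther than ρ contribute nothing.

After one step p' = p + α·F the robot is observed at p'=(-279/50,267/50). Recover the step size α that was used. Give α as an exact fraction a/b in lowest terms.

α = 1/5

F_att = 3/2·(g−p) = 3/2·(15,-5) = (22.5000,-7.5000)
o1: d²=5 ≤ ρ²=22; F_rep = 10·(-1,-2)/5² = (-0.4000,-0.8000)
F = F_att + ΣF_rep = (22.1000,-8.3000)
Δp = p'−p = (4.4200,-1.6600); α = Δx/Fx = (221/50) / (221/10) = 1/5
check: Δy/Fy = (-83/50) / (-83/10) = 1/5 ✓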